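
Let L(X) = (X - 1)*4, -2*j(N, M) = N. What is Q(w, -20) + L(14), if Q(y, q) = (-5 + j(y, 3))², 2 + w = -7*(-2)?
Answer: 173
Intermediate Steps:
j(N, M) = -N/2
L(X) = -4 + 4*X (L(X) = (-1 + X)*4 = -4 + 4*X)
w = 12 (w = -2 - 7*(-2) = -2 + 14 = 12)
Q(y, q) = (-5 - y/2)²
Q(w, -20) + L(14) = (10 + 12)²/4 + (-4 + 4*14) = (¼)*22² + (-4 + 56) = (¼)*484 + 52 = 121 + 52 = 173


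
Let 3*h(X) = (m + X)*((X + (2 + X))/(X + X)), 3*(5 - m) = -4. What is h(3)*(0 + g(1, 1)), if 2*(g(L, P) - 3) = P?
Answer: 392/27 ≈ 14.519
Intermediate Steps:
m = 19/3 (m = 5 - ⅓*(-4) = 5 + 4/3 = 19/3 ≈ 6.3333)
g(L, P) = 3 + P/2
h(X) = (2 + 2*X)*(19/3 + X)/(6*X) (h(X) = ((19/3 + X)*((X + (2 + X))/(X + X)))/3 = ((19/3 + X)*((2 + 2*X)/((2*X))))/3 = ((19/3 + X)*((2 + 2*X)*(1/(2*X))))/3 = ((19/3 + X)*((2 + 2*X)/(2*X)))/3 = ((2 + 2*X)*(19/3 + X)/(2*X))/3 = (2 + 2*X)*(19/3 + X)/(6*X))
h(3)*(0 + g(1, 1)) = ((⅑)*(19 + 3*(22 + 3*3))/3)*(0 + (3 + (½)*1)) = ((⅑)*(⅓)*(19 + 3*(22 + 9)))*(0 + (3 + ½)) = ((⅑)*(⅓)*(19 + 3*31))*(0 + 7/2) = ((⅑)*(⅓)*(19 + 93))*(7/2) = ((⅑)*(⅓)*112)*(7/2) = (112/27)*(7/2) = 392/27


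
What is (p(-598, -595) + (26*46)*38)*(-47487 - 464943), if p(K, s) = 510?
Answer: -23550257940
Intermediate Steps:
(p(-598, -595) + (26*46)*38)*(-47487 - 464943) = (510 + (26*46)*38)*(-47487 - 464943) = (510 + 1196*38)*(-512430) = (510 + 45448)*(-512430) = 45958*(-512430) = -23550257940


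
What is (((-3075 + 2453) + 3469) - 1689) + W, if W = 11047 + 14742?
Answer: 26947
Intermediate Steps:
W = 25789
(((-3075 + 2453) + 3469) - 1689) + W = (((-3075 + 2453) + 3469) - 1689) + 25789 = ((-622 + 3469) - 1689) + 25789 = (2847 - 1689) + 25789 = 1158 + 25789 = 26947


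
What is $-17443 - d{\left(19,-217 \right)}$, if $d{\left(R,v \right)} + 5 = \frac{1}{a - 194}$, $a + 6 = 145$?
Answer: $- \frac{959089}{55} \approx -17438.0$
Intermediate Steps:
$a = 139$ ($a = -6 + 145 = 139$)
$d{\left(R,v \right)} = - \frac{276}{55}$ ($d{\left(R,v \right)} = -5 + \frac{1}{139 - 194} = -5 + \frac{1}{-55} = -5 - \frac{1}{55} = - \frac{276}{55}$)
$-17443 - d{\left(19,-217 \right)} = -17443 - - \frac{276}{55} = -17443 + \frac{276}{55} = - \frac{959089}{55}$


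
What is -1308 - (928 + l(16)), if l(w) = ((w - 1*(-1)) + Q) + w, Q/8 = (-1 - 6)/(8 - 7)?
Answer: -2213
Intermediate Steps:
Q = -56 (Q = 8*((-1 - 6)/(8 - 7)) = 8*(-7/1) = 8*(-7*1) = 8*(-7) = -56)
l(w) = -55 + 2*w (l(w) = ((w - 1*(-1)) - 56) + w = ((w + 1) - 56) + w = ((1 + w) - 56) + w = (-55 + w) + w = -55 + 2*w)
-1308 - (928 + l(16)) = -1308 - (928 + (-55 + 2*16)) = -1308 - (928 + (-55 + 32)) = -1308 - (928 - 23) = -1308 - 1*905 = -1308 - 905 = -2213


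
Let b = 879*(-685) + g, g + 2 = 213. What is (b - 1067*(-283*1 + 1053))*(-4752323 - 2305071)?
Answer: 10046158014636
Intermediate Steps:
g = 211 (g = -2 + 213 = 211)
b = -601904 (b = 879*(-685) + 211 = -602115 + 211 = -601904)
(b - 1067*(-283*1 + 1053))*(-4752323 - 2305071) = (-601904 - 1067*(-283*1 + 1053))*(-4752323 - 2305071) = (-601904 - 1067*(-283 + 1053))*(-7057394) = (-601904 - 1067*770)*(-7057394) = (-601904 - 821590)*(-7057394) = -1423494*(-7057394) = 10046158014636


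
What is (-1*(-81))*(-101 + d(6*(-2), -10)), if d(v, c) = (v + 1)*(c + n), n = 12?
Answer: -9963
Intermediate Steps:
d(v, c) = (1 + v)*(12 + c) (d(v, c) = (v + 1)*(c + 12) = (1 + v)*(12 + c))
(-1*(-81))*(-101 + d(6*(-2), -10)) = (-1*(-81))*(-101 + (12 - 10 + 12*(6*(-2)) - 60*(-2))) = 81*(-101 + (12 - 10 + 12*(-12) - 10*(-12))) = 81*(-101 + (12 - 10 - 144 + 120)) = 81*(-101 - 22) = 81*(-123) = -9963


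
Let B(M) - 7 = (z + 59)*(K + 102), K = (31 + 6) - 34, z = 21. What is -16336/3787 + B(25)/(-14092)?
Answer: -262044221/53366404 ≈ -4.9103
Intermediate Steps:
K = 3 (K = 37 - 34 = 3)
B(M) = 8407 (B(M) = 7 + (21 + 59)*(3 + 102) = 7 + 80*105 = 7 + 8400 = 8407)
-16336/3787 + B(25)/(-14092) = -16336/3787 + 8407/(-14092) = -16336*1/3787 + 8407*(-1/14092) = -16336/3787 - 8407/14092 = -262044221/53366404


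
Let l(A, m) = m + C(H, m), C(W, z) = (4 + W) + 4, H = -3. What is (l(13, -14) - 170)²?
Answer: 32041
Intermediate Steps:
C(W, z) = 8 + W
l(A, m) = 5 + m (l(A, m) = m + (8 - 3) = m + 5 = 5 + m)
(l(13, -14) - 170)² = ((5 - 14) - 170)² = (-9 - 170)² = (-179)² = 32041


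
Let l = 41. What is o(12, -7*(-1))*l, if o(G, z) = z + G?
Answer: 779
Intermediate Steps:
o(G, z) = G + z
o(12, -7*(-1))*l = (12 - 7*(-1))*41 = (12 + 7)*41 = 19*41 = 779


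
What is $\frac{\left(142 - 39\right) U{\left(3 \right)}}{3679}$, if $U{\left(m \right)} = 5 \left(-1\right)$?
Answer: $- \frac{515}{3679} \approx -0.13998$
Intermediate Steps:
$U{\left(m \right)} = -5$
$\frac{\left(142 - 39\right) U{\left(3 \right)}}{3679} = \frac{\left(142 - 39\right) \left(-5\right)}{3679} = 103 \left(-5\right) \frac{1}{3679} = \left(-515\right) \frac{1}{3679} = - \frac{515}{3679}$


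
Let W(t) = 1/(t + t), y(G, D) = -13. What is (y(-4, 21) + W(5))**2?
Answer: 16641/100 ≈ 166.41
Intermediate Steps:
W(t) = 1/(2*t)
(y(-4, 21) + W(5))**2 = (-13 + (1/2)/5)**2 = (-13 + (1/2)*(1/5))**2 = (-13 + 1/10)**2 = (-129/10)**2 = 16641/100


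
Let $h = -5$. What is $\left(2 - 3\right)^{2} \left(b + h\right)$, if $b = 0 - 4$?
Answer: $-9$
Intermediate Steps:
$b = -4$
$\left(2 - 3\right)^{2} \left(b + h\right) = \left(2 - 3\right)^{2} \left(-4 - 5\right) = \left(-1\right)^{2} \left(-9\right) = 1 \left(-9\right) = -9$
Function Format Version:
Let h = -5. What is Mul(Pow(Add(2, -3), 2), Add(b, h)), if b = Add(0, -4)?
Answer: -9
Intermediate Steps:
b = -4
Mul(Pow(Add(2, -3), 2), Add(b, h)) = Mul(Pow(Add(2, -3), 2), Add(-4, -5)) = Mul(Pow(-1, 2), -9) = Mul(1, -9) = -9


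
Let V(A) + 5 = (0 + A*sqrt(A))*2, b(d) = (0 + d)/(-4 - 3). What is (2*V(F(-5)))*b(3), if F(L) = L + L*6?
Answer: 30/7 + 60*I*sqrt(35) ≈ 4.2857 + 354.96*I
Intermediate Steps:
F(L) = 7*L (F(L) = L + 6*L = 7*L)
b(d) = -d/7 (b(d) = d/(-7) = d*(-1/7) = -d/7)
V(A) = -5 + 2*A**(3/2) (V(A) = -5 + (0 + A*sqrt(A))*2 = -5 + (0 + A**(3/2))*2 = -5 + A**(3/2)*2 = -5 + 2*A**(3/2))
(2*V(F(-5)))*b(3) = (2*(-5 + 2*(7*(-5))**(3/2)))*(-1/7*3) = (2*(-5 + 2*(-35)**(3/2)))*(-3/7) = (2*(-5 + 2*(-35*I*sqrt(35))))*(-3/7) = (2*(-5 - 70*I*sqrt(35)))*(-3/7) = (-10 - 140*I*sqrt(35))*(-3/7) = 30/7 + 60*I*sqrt(35)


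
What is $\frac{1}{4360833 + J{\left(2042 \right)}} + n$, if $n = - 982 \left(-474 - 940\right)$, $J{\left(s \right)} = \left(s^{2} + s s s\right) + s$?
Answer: $\frac{11834859437594397}{8523190727} \approx 1.3885 \cdot 10^{6}$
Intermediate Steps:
$J{\left(s \right)} = s + s^{2} + s^{3}$ ($J{\left(s \right)} = \left(s^{2} + s^{2} s\right) + s = \left(s^{2} + s^{3}\right) + s = s + s^{2} + s^{3}$)
$n = 1388548$ ($n = \left(-982\right) \left(-1414\right) = 1388548$)
$\frac{1}{4360833 + J{\left(2042 \right)}} + n = \frac{1}{4360833 + 2042 \left(1 + 2042 + 2042^{2}\right)} + 1388548 = \frac{1}{4360833 + 2042 \left(1 + 2042 + 4169764\right)} + 1388548 = \frac{1}{4360833 + 2042 \cdot 4171807} + 1388548 = \frac{1}{4360833 + 8518829894} + 1388548 = \frac{1}{8523190727} + 1388548 = \frac{11834859437594397}{8523190727}$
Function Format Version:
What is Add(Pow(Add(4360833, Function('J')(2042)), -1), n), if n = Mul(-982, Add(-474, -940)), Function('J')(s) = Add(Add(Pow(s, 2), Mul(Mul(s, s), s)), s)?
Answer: Rational(11834859437594397, 8523190727) ≈ 1.3885e+6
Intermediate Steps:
Function('J')(s) = Add(s, Pow(s, 2), Pow(s, 3)) (Function('J')(s) = Add(Add(Pow(s, 2), Mul(Pow(s, 2), s)), s) = Add(Add(Pow(s, 2), Pow(s, 3)), s) = Add(s, Pow(s, 2), Pow(s, 3)))
n = 1388548 (n = Mul(-982, -1414) = 1388548)
Add(Pow(Add(4360833, Function('J')(2042)), -1), n) = Add(Pow(Add(4360833, Mul(2042, Add(1, 2042, Pow(2042, 2)))), -1), 1388548) = Add(Pow(Add(4360833, Mul(2042, Add(1, 2042, 4169764))), -1), 1388548) = Add(Pow(Add(4360833, Mul(2042, 4171807)), -1), 1388548) = Add(Pow(Add(4360833, 8518829894), -1), 1388548) = Add(Pow(8523190727, -1), 1388548) = Add(Rational(1, 8523190727), 1388548) = Rational(11834859437594397, 8523190727)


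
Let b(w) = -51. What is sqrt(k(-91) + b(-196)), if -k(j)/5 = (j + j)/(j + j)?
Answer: 2*I*sqrt(14) ≈ 7.4833*I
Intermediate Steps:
k(j) = -5 (k(j) = -5*(j + j)/(j + j) = -5*2*j/(2*j) = -5*2*j*1/(2*j) = -5*1 = -5)
sqrt(k(-91) + b(-196)) = sqrt(-5 - 51) = sqrt(-56) = 2*I*sqrt(14)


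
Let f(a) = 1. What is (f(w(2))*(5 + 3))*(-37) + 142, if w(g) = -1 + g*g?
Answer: -154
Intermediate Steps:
w(g) = -1 + g²
(f(w(2))*(5 + 3))*(-37) + 142 = (1*(5 + 3))*(-37) + 142 = (1*8)*(-37) + 142 = 8*(-37) + 142 = -296 + 142 = -154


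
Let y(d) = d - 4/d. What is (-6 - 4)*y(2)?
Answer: 0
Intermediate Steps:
(-6 - 4)*y(2) = (-6 - 4)*(2 - 4/2) = -10*(2 - 4*½) = -10*(2 - 2) = -10*0 = 0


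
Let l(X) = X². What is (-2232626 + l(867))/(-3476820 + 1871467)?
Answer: 1480937/1605353 ≈ 0.92250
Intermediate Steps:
(-2232626 + l(867))/(-3476820 + 1871467) = (-2232626 + 867²)/(-3476820 + 1871467) = (-2232626 + 751689)/(-1605353) = -1480937*(-1/1605353) = 1480937/1605353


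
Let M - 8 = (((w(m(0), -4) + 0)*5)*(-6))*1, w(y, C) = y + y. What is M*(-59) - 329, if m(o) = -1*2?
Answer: -7881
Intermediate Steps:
m(o) = -2
w(y, C) = 2*y
M = 128 (M = 8 + (((2*(-2) + 0)*5)*(-6))*1 = 8 + (((-4 + 0)*5)*(-6))*1 = 8 + (-4*5*(-6))*1 = 8 - 20*(-6)*1 = 8 + 120*1 = 8 + 120 = 128)
M*(-59) - 329 = 128*(-59) - 329 = -7552 - 329 = -7881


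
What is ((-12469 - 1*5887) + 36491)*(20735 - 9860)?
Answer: 197218125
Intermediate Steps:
((-12469 - 1*5887) + 36491)*(20735 - 9860) = ((-12469 - 5887) + 36491)*10875 = (-18356 + 36491)*10875 = 18135*10875 = 197218125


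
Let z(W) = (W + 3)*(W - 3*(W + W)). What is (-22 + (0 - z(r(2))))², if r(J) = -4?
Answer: 4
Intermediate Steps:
z(W) = -5*W*(3 + W) (z(W) = (3 + W)*(W - 6*W) = (3 + W)*(-5*W) = -5*W*(3 + W))
(-22 + (0 - z(r(2))))² = (-22 + (0 - (-5)*(-4)*(3 - 4)))² = (-22 + (0 - (-5)*(-4)*(-1)))² = (-22 + (0 - 1*(-20)))² = (-22 + (0 + 20))² = (-22 + 20)² = (-2)² = 4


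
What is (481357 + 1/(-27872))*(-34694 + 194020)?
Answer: 15952078558267/208 ≈ 7.6693e+10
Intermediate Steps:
(481357 + 1/(-27872))*(-34694 + 194020) = (481357 - 1/27872)*159326 = (13416382303/27872)*159326 = 15952078558267/208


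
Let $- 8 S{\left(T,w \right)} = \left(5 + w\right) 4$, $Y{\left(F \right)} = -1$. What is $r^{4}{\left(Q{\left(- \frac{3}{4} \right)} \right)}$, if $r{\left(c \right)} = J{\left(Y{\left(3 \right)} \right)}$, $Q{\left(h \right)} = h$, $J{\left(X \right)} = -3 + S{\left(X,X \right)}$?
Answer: $625$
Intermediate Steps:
$S{\left(T,w \right)} = - \frac{5}{2} - \frac{w}{2}$ ($S{\left(T,w \right)} = - \frac{\left(5 + w\right) 4}{8} = - \frac{20 + 4 w}{8} = - \frac{5}{2} - \frac{w}{2}$)
$J{\left(X \right)} = - \frac{11}{2} - \frac{X}{2}$ ($J{\left(X \right)} = -3 - \left(\frac{5}{2} + \frac{X}{2}\right) = - \frac{11}{2} - \frac{X}{2}$)
$r{\left(c \right)} = -5$ ($r{\left(c \right)} = - \frac{11}{2} - - \frac{1}{2} = - \frac{11}{2} + \frac{1}{2} = -5$)
$r^{4}{\left(Q{\left(- \frac{3}{4} \right)} \right)} = \left(-5\right)^{4} = 625$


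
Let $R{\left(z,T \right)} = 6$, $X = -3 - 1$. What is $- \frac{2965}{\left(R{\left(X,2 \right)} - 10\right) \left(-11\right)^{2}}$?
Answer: $\frac{2965}{484} \approx 6.126$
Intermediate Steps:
$X = -4$ ($X = -3 - 1 = -4$)
$- \frac{2965}{\left(R{\left(X,2 \right)} - 10\right) \left(-11\right)^{2}} = - \frac{2965}{\left(6 - 10\right) \left(-11\right)^{2}} = - \frac{2965}{\left(6 - 10\right) 121} = - \frac{2965}{\left(-4\right) 121} = - \frac{2965}{-484} = \left(-2965\right) \left(- \frac{1}{484}\right) = \frac{2965}{484}$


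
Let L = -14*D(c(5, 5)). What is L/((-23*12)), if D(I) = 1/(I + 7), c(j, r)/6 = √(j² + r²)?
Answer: -49/241638 + 35*√2/40273 ≈ 0.0010263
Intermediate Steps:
c(j, r) = 6*√(j² + r²)
D(I) = 1/(7 + I)
L = -14/(7 + 30*√2) (L = -14/(7 + 6*√(5² + 5²)) = -14/(7 + 6*√(25 + 25)) = -14/(7 + 6*√50) = -14/(7 + 6*(5*√2)) = -14/(7 + 30*√2) ≈ -0.28325)
L/((-23*12)) = (98/1751 - 420*√2/1751)/((-23*12)) = (98/1751 - 420*√2/1751)/(-276) = (98/1751 - 420*√2/1751)*(-1/276) = -49/241638 + 35*√2/40273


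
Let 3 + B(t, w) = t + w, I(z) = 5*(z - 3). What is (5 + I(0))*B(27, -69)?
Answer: 450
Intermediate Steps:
I(z) = -15 + 5*z (I(z) = 5*(-3 + z) = -15 + 5*z)
B(t, w) = -3 + t + w (B(t, w) = -3 + (t + w) = -3 + t + w)
(5 + I(0))*B(27, -69) = (5 + (-15 + 5*0))*(-3 + 27 - 69) = (5 + (-15 + 0))*(-45) = (5 - 15)*(-45) = -10*(-45) = 450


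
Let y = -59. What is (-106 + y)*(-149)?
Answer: 24585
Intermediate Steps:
(-106 + y)*(-149) = (-106 - 59)*(-149) = -165*(-149) = 24585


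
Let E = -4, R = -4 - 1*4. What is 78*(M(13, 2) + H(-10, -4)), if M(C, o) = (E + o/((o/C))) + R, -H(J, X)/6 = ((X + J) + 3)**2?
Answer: -56550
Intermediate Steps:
R = -8 (R = -4 - 4 = -8)
H(J, X) = -6*(3 + J + X)**2 (H(J, X) = -6*((X + J) + 3)**2 = -6*((J + X) + 3)**2 = -6*(3 + J + X)**2)
M(C, o) = -12 + C (M(C, o) = (-4 + o/((o/C))) - 8 = (-4 + o*(C/o)) - 8 = (-4 + C) - 8 = -12 + C)
78*(M(13, 2) + H(-10, -4)) = 78*((-12 + 13) - 6*(3 - 10 - 4)**2) = 78*(1 - 6*(-11)**2) = 78*(1 - 6*121) = 78*(1 - 726) = 78*(-725) = -56550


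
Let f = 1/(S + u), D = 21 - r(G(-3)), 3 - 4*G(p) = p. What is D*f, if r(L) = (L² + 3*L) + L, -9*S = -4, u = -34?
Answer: -459/1208 ≈ -0.37997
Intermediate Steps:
G(p) = ¾ - p/4
S = 4/9 (S = -⅑*(-4) = 4/9 ≈ 0.44444)
r(L) = L² + 4*L
D = 51/4 (D = 21 - (¾ - ¼*(-3))*(4 + (¾ - ¼*(-3))) = 21 - (¾ + ¾)*(4 + (¾ + ¾)) = 21 - 3*(4 + 3/2)/2 = 21 - 3*11/(2*2) = 21 - 1*33/4 = 21 - 33/4 = 51/4 ≈ 12.750)
f = -9/302 (f = 1/(4/9 - 34) = 1/(-302/9) = -9/302 ≈ -0.029801)
D*f = (51/4)*(-9/302) = -459/1208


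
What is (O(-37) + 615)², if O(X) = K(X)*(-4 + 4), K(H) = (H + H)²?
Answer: 378225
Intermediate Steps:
K(H) = 4*H² (K(H) = (2*H)² = 4*H²)
O(X) = 0 (O(X) = (4*X²)*(-4 + 4) = (4*X²)*0 = 0)
(O(-37) + 615)² = (0 + 615)² = 615² = 378225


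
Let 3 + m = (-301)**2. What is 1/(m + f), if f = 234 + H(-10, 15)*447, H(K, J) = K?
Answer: 1/86362 ≈ 1.1579e-5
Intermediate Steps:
m = 90598 (m = -3 + (-301)**2 = -3 + 90601 = 90598)
f = -4236 (f = 234 - 10*447 = 234 - 4470 = -4236)
1/(m + f) = 1/(90598 - 4236) = 1/86362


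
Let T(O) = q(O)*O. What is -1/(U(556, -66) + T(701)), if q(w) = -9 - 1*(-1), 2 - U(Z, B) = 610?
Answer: 1/6216 ≈ 0.00016088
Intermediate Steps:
U(Z, B) = -608 (U(Z, B) = 2 - 1*610 = 2 - 610 = -608)
q(w) = -8 (q(w) = -9 + 1 = -8)
T(O) = -8*O
-1/(U(556, -66) + T(701)) = -1/(-608 - 8*701) = -1/(-608 - 5608) = -1/(-6216) = -1*(-1/6216) = 1/6216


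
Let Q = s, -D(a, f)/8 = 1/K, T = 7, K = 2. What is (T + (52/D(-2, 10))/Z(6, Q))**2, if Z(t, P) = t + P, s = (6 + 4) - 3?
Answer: 36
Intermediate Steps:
D(a, f) = -4 (D(a, f) = -8/2 = -8*1/2 = -4)
s = 7 (s = 10 - 3 = 7)
Q = 7
Z(t, P) = P + t
(T + (52/D(-2, 10))/Z(6, Q))**2 = (7 + (52/(-4))/(7 + 6))**2 = (7 + (52*(-1/4))/13)**2 = (7 - 13*1/13)**2 = (7 - 1)**2 = 6**2 = 36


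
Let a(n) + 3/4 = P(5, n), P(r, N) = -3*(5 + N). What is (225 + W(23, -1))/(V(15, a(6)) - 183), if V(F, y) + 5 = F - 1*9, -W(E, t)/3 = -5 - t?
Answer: -237/182 ≈ -1.3022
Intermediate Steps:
W(E, t) = 15 + 3*t (W(E, t) = -3*(-5 - t) = 15 + 3*t)
P(r, N) = -15 - 3*N
a(n) = -63/4 - 3*n (a(n) = -¾ + (-15 - 3*n) = -63/4 - 3*n)
V(F, y) = -14 + F (V(F, y) = -5 + (F - 1*9) = -5 + (F - 9) = -5 + (-9 + F) = -14 + F)
(225 + W(23, -1))/(V(15, a(6)) - 183) = (225 + (15 + 3*(-1)))/((-14 + 15) - 183) = (225 + (15 - 3))/(1 - 183) = (225 + 12)/(-182) = 237*(-1/182) = -237/182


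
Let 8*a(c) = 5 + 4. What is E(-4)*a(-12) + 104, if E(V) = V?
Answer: 199/2 ≈ 99.500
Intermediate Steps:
a(c) = 9/8 (a(c) = (5 + 4)/8 = (⅛)*9 = 9/8)
E(-4)*a(-12) + 104 = -4*9/8 + 104 = -9/2 + 104 = 199/2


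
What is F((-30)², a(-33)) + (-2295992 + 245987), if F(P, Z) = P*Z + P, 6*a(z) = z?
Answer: -2054055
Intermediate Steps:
a(z) = z/6
F(P, Z) = P + P*Z
F((-30)², a(-33)) + (-2295992 + 245987) = (-30)²*(1 + (⅙)*(-33)) + (-2295992 + 245987) = 900*(1 - 11/2) - 2050005 = 900*(-9/2) - 2050005 = -4050 - 2050005 = -2054055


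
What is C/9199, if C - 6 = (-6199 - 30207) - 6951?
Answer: -43351/9199 ≈ -4.7126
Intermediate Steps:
C = -43351 (C = 6 + ((-6199 - 30207) - 6951) = 6 + (-36406 - 6951) = 6 - 43357 = -43351)
C/9199 = -43351/9199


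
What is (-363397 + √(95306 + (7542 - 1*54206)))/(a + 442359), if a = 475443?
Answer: -363397/917802 + 11*√402/917802 ≈ -0.39570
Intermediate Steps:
(-363397 + √(95306 + (7542 - 1*54206)))/(a + 442359) = (-363397 + √(95306 + (7542 - 1*54206)))/(475443 + 442359) = (-363397 + √(95306 + (7542 - 54206)))/917802 = (-363397 + √(95306 - 46664))*(1/917802) = (-363397 + √48642)*(1/917802) = (-363397 + 11*√402)*(1/917802) = -363397/917802 + 11*√402/917802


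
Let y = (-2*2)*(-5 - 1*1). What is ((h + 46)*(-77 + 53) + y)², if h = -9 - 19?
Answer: 166464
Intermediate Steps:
h = -28
y = 24 (y = -4*(-5 - 1) = -4*(-6) = 24)
((h + 46)*(-77 + 53) + y)² = ((-28 + 46)*(-77 + 53) + 24)² = (18*(-24) + 24)² = (-432 + 24)² = (-408)² = 166464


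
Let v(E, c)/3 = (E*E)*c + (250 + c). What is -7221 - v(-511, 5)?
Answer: -3924801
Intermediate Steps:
v(E, c) = 750 + 3*c + 3*c*E² (v(E, c) = 3*((E*E)*c + (250 + c)) = 3*(E²*c + (250 + c)) = 3*(c*E² + (250 + c)) = 3*(250 + c + c*E²) = 750 + 3*c + 3*c*E²)
-7221 - v(-511, 5) = -7221 - (750 + 3*5 + 3*5*(-511)²) = -7221 - (750 + 15 + 3*5*261121) = -7221 - (750 + 15 + 3916815) = -7221 - 1*3917580 = -7221 - 3917580 = -3924801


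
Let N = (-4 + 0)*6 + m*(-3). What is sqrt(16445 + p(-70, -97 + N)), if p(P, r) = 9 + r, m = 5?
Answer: sqrt(16318) ≈ 127.74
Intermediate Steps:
N = -39 (N = (-4 + 0)*6 + 5*(-3) = -4*6 - 15 = -24 - 15 = -39)
sqrt(16445 + p(-70, -97 + N)) = sqrt(16445 + (9 + (-97 - 39))) = sqrt(16445 + (9 - 136)) = sqrt(16445 - 127) = sqrt(16318)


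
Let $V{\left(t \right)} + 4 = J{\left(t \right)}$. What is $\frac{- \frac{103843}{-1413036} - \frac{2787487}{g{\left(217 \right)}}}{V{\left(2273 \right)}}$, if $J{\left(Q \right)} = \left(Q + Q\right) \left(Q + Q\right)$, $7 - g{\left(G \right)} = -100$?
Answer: $- \frac{3938808369331}{3124609745255424} \approx -0.0012606$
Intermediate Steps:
$g{\left(G \right)} = 107$ ($g{\left(G \right)} = 7 - -100 = 7 + 100 = 107$)
$J{\left(Q \right)} = 4 Q^{2}$ ($J{\left(Q \right)} = 2 Q 2 Q = 4 Q^{2}$)
$V{\left(t \right)} = -4 + 4 t^{2}$
$\frac{- \frac{103843}{-1413036} - \frac{2787487}{g{\left(217 \right)}}}{V{\left(2273 \right)}} = \frac{- \frac{103843}{-1413036} - \frac{2787487}{107}}{-4 + 4 \cdot 2273^{2}} = \frac{\left(-103843\right) \left(- \frac{1}{1413036}\right) - \frac{2787487}{107}}{-4 + 4 \cdot 5166529} = \frac{\frac{103843}{1413036} - \frac{2787487}{107}}{-4 + 20666116} = - \frac{3938808369331}{151194852 \cdot 20666112} = \left(- \frac{3938808369331}{151194852}\right) \frac{1}{20666112} = - \frac{3938808369331}{3124609745255424}$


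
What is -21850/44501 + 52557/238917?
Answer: -960499131/3544015139 ≈ -0.27102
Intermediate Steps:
-21850/44501 + 52557/238917 = -21850*1/44501 + 52557*(1/238917) = -21850/44501 + 17519/79639 = -960499131/3544015139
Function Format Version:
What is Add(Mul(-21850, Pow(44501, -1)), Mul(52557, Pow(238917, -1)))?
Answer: Rational(-960499131, 3544015139) ≈ -0.27102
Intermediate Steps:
Add(Mul(-21850, Pow(44501, -1)), Mul(52557, Pow(238917, -1))) = Add(Mul(-21850, Rational(1, 44501)), Mul(52557, Rational(1, 238917))) = Add(Rational(-21850, 44501), Rational(17519, 79639)) = Rational(-960499131, 3544015139)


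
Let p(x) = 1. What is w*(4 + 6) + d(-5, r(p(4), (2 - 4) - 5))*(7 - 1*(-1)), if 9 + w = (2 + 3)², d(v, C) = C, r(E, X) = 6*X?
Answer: -176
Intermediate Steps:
w = 16 (w = -9 + (2 + 3)² = -9 + 5² = -9 + 25 = 16)
w*(4 + 6) + d(-5, r(p(4), (2 - 4) - 5))*(7 - 1*(-1)) = 16*(4 + 6) + (6*((2 - 4) - 5))*(7 - 1*(-1)) = 16*10 + (6*(-2 - 5))*(7 + 1) = 160 + (6*(-7))*8 = 160 - 42*8 = 160 - 336 = -176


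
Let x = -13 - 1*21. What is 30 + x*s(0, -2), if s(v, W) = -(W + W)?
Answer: -106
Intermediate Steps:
s(v, W) = -2*W
x = -34 (x = -13 - 21 = -34)
30 + x*s(0, -2) = 30 - (-68)*(-2) = 30 - 34*4 = 30 - 136 = -106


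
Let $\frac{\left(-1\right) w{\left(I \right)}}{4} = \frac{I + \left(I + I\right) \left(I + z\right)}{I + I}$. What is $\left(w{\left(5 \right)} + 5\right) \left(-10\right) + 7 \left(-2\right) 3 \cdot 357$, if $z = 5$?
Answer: $-14624$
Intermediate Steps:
$w{\left(I \right)} = - \frac{2 \left(I + 2 I \left(5 + I\right)\right)}{I}$ ($w{\left(I \right)} = - 4 \frac{I + \left(I + I\right) \left(I + 5\right)}{I + I} = - 4 \frac{I + 2 I \left(5 + I\right)}{2 I} = - \frac{2 \left(I + 2 I \left(5 + I\right)\right)}{I}$)
$\left(w{\left(5 \right)} + 5\right) \left(-10\right) + 7 \left(-2\right) 3 \cdot 357 = \left(\left(-22 - 20\right) + 5\right) \left(-10\right) + 7 \left(-2\right) 3 \cdot 357 = \left(\left(-22 - 20\right) + 5\right) \left(-10\right) + \left(-14\right) 3 \cdot 357 = \left(-42 + 5\right) \left(-10\right) - 14994 = \left(-37\right) \left(-10\right) - 14994 = 370 - 14994 = -14624$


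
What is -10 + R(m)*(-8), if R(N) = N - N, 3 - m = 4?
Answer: -10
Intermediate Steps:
m = -1 (m = 3 - 1*4 = 3 - 4 = -1)
R(N) = 0
-10 + R(m)*(-8) = -10 + 0*(-8) = -10 + 0 = -10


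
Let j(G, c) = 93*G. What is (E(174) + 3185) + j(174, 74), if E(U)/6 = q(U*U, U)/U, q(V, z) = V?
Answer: 20411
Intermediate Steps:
E(U) = 6*U (E(U) = 6*((U*U)/U) = 6*(U²/U) = 6*U)
(E(174) + 3185) + j(174, 74) = (6*174 + 3185) + 93*174 = (1044 + 3185) + 16182 = 4229 + 16182 = 20411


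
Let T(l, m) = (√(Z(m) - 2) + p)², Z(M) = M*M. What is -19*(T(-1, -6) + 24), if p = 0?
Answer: -1102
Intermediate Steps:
Z(M) = M²
T(l, m) = -2 + m² (T(l, m) = (√(m² - 2) + 0)² = (√(-2 + m²) + 0)² = (√(-2 + m²))² = -2 + m²)
-19*(T(-1, -6) + 24) = -19*((-2 + (-6)²) + 24) = -19*((-2 + 36) + 24) = -19*(34 + 24) = -19*58 = -1102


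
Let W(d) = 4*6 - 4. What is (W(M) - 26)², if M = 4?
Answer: 36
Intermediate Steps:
W(d) = 20 (W(d) = 24 - 4 = 20)
(W(M) - 26)² = (20 - 26)² = (-6)² = 36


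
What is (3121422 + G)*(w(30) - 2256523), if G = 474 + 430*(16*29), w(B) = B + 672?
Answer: -7492519962536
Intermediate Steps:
w(B) = 672 + B
G = 199994 (G = 474 + 430*464 = 474 + 199520 = 199994)
(3121422 + G)*(w(30) - 2256523) = (3121422 + 199994)*((672 + 30) - 2256523) = 3321416*(702 - 2256523) = 3321416*(-2255821) = -7492519962536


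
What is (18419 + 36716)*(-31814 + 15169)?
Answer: -917722075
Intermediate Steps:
(18419 + 36716)*(-31814 + 15169) = 55135*(-16645) = -917722075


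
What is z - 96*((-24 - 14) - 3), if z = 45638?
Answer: 49574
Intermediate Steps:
z - 96*((-24 - 14) - 3) = 45638 - 96*((-24 - 14) - 3) = 45638 - 96*(-38 - 3) = 45638 - 96*(-41) = 45638 + 3936 = 49574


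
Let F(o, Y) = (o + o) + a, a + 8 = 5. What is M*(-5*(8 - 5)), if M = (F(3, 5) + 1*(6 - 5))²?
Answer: -240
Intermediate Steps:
a = -3 (a = -8 + 5 = -3)
F(o, Y) = -3 + 2*o (F(o, Y) = (o + o) - 3 = 2*o - 3 = -3 + 2*o)
M = 16 (M = ((-3 + 2*3) + 1*(6 - 5))² = ((-3 + 6) + 1*1)² = (3 + 1)² = 4² = 16)
M*(-5*(8 - 5)) = 16*(-5*(8 - 5)) = 16*(-5*3) = 16*(-15) = -240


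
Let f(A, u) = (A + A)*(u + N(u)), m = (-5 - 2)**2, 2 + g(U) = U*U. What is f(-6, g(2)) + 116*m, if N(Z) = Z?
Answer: 5636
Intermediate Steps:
g(U) = -2 + U**2 (g(U) = -2 + U*U = -2 + U**2)
m = 49 (m = (-7)**2 = 49)
f(A, u) = 4*A*u (f(A, u) = (A + A)*(u + u) = (2*A)*(2*u) = 4*A*u)
f(-6, g(2)) + 116*m = 4*(-6)*(-2 + 2**2) + 116*49 = 4*(-6)*(-2 + 4) + 5684 = 4*(-6)*2 + 5684 = -48 + 5684 = 5636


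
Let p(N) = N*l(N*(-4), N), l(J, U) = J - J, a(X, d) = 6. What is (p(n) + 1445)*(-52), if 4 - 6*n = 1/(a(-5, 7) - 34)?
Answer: -75140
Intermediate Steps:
l(J, U) = 0
n = 113/168 (n = ⅔ - 1/(6*(6 - 34)) = ⅔ - ⅙/(-28) = ⅔ - ⅙*(-1/28) = ⅔ + 1/168 = 113/168 ≈ 0.67262)
p(N) = 0 (p(N) = N*0 = 0)
(p(n) + 1445)*(-52) = (0 + 1445)*(-52) = 1445*(-52) = -75140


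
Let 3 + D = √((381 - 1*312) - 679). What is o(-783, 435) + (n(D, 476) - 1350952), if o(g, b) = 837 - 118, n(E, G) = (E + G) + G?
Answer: -1349284 + I*√610 ≈ -1.3493e+6 + 24.698*I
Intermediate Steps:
D = -3 + I*√610 (D = -3 + √((381 - 1*312) - 679) = -3 + √((381 - 312) - 679) = -3 + √(69 - 679) = -3 + √(-610) = -3 + I*√610 ≈ -3.0 + 24.698*I)
n(E, G) = E + 2*G
o(g, b) = 719
o(-783, 435) + (n(D, 476) - 1350952) = 719 + (((-3 + I*√610) + 2*476) - 1350952) = 719 + (((-3 + I*√610) + 952) - 1350952) = 719 + ((949 + I*√610) - 1350952) = 719 + (-1350003 + I*√610) = -1349284 + I*√610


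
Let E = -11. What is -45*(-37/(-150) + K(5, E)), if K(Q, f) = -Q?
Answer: 2139/10 ≈ 213.90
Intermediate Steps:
-45*(-37/(-150) + K(5, E)) = -45*(-37/(-150) - 1*5) = -45*(-37*(-1/150) - 5) = -45*(37/150 - 5) = -45*(-713/150) = 2139/10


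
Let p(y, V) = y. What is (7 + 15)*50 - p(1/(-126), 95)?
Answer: 138601/126 ≈ 1100.0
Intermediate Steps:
(7 + 15)*50 - p(1/(-126), 95) = (7 + 15)*50 - 1/(-126) = 22*50 - 1*(-1/126) = 1100 + 1/126 = 138601/126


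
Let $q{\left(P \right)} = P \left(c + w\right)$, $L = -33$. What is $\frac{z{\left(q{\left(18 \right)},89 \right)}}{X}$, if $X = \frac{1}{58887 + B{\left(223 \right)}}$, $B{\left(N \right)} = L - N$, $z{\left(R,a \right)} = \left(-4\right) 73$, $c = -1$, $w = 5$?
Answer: $-17120252$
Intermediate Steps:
$q{\left(P \right)} = 4 P$ ($q{\left(P \right)} = P \left(-1 + 5\right) = P 4 = 4 P$)
$z{\left(R,a \right)} = -292$
$B{\left(N \right)} = -33 - N$
$X = \frac{1}{58631}$ ($X = \frac{1}{58887 - 256} = \frac{1}{58631} \approx 1.7056 \cdot 10^{-5}$)
$\frac{z{\left(q{\left(18 \right)},89 \right)}}{X} = - 292 \frac{1}{\frac{1}{58631}} = \left(-292\right) 58631 = -17120252$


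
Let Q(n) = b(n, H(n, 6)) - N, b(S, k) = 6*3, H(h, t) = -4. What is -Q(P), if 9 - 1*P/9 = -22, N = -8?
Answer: -26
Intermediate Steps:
b(S, k) = 18
P = 279 (P = 81 - 9*(-22) = 81 + 198 = 279)
Q(n) = 26 (Q(n) = 18 - 1*(-8) = 18 + 8 = 26)
-Q(P) = -1*26 = -26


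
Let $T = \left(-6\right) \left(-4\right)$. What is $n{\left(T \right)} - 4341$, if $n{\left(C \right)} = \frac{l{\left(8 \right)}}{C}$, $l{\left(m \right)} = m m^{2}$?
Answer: $- \frac{12959}{3} \approx -4319.7$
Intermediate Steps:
$l{\left(m \right)} = m^{3}$
$T = 24$
$n{\left(C \right)} = \frac{512}{C}$ ($n{\left(C \right)} = \frac{8^{3}}{C} = \frac{512}{C}$)
$n{\left(T \right)} - 4341 = \frac{512}{24} - 4341 = 512 \cdot \frac{1}{24} - 4341 = \frac{64}{3} - 4341 = - \frac{12959}{3}$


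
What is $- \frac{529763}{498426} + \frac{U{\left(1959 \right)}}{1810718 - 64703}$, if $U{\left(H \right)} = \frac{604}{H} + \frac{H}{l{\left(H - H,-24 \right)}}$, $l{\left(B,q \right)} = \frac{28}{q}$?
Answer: $- \frac{4231881711789931}{3977955134094690} \approx -1.0638$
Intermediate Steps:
$U{\left(H \right)} = \frac{604}{H} - \frac{6 H}{7}$ ($U{\left(H \right)} = \frac{604}{H} + \frac{H}{28 \frac{1}{-24}} = \frac{604}{H} + \frac{H}{28 \left(- \frac{1}{24}\right)} = \frac{604}{H} + \frac{H}{- \frac{7}{6}} = \frac{604}{H} + H \left(- \frac{6}{7}\right) = \frac{604}{H} - \frac{6 H}{7}$)
$- \frac{529763}{498426} + \frac{U{\left(1959 \right)}}{1810718 - 64703} = - \frac{529763}{498426} + \frac{\frac{604}{1959} - \frac{11754}{7}}{1810718 - 64703} = \left(-529763\right) \frac{1}{498426} + \frac{604 \cdot \frac{1}{1959} - \frac{11754}{7}}{1810718 - 64703} = - \frac{529763}{498426} + \frac{\frac{604}{1959} - \frac{11754}{7}}{1746015} = - \frac{529763}{498426} - \frac{23021858}{23943103695} = - \frac{4231881711789931}{3977955134094690}$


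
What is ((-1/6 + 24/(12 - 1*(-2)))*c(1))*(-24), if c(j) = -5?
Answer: 1300/7 ≈ 185.71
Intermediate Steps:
((-1/6 + 24/(12 - 1*(-2)))*c(1))*(-24) = ((-1/6 + 24/(12 - 1*(-2)))*(-5))*(-24) = ((-1*1/6 + 24/(12 + 2))*(-5))*(-24) = ((-1/6 + 24/14)*(-5))*(-24) = ((-1/6 + 24*(1/14))*(-5))*(-24) = ((-1/6 + 12/7)*(-5))*(-24) = ((65/42)*(-5))*(-24) = -325/42*(-24) = 1300/7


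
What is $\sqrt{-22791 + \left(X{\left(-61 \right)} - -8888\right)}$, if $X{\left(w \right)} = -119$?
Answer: $3 i \sqrt{1558} \approx 118.41 i$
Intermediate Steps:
$\sqrt{-22791 + \left(X{\left(-61 \right)} - -8888\right)} = \sqrt{-22791 - -8769} = \sqrt{-22791 + \left(-119 + 8888\right)} = \sqrt{-22791 + 8769} = \sqrt{-14022} = 3 i \sqrt{1558}$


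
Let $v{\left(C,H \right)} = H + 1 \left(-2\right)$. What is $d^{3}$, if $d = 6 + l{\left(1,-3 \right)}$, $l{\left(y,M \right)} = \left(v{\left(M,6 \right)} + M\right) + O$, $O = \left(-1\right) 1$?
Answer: $216$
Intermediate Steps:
$O = -1$
$v{\left(C,H \right)} = -2 + H$ ($v{\left(C,H \right)} = H - 2 = -2 + H$)
$l{\left(y,M \right)} = 3 + M$ ($l{\left(y,M \right)} = \left(\left(-2 + 6\right) + M\right) - 1 = \left(4 + M\right) - 1 = 3 + M$)
$d = 6$ ($d = 6 + \left(3 - 3\right) = 6 + 0 = 6$)
$d^{3} = 6^{3} = 216$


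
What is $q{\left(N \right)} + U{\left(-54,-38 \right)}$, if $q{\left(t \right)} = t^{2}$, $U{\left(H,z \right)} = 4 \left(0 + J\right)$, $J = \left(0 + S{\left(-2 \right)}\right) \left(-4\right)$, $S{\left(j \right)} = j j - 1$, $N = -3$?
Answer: $-39$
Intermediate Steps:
$S{\left(j \right)} = -1 + j^{2}$ ($S{\left(j \right)} = j^{2} - 1 = -1 + j^{2}$)
$J = -12$ ($J = \left(0 - \left(1 - \left(-2\right)^{2}\right)\right) \left(-4\right) = \left(0 + \left(-1 + 4\right)\right) \left(-4\right) = \left(0 + 3\right) \left(-4\right) = 3 \left(-4\right) = -12$)
$U{\left(H,z \right)} = -48$ ($U{\left(H,z \right)} = 4 \left(0 - 12\right) = 4 \left(-12\right) = -48$)
$q{\left(N \right)} + U{\left(-54,-38 \right)} = \left(-3\right)^{2} - 48 = 9 - 48 = -39$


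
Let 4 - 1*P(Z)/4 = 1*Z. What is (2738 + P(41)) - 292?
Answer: 2298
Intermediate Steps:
P(Z) = 16 - 4*Z
(2738 + P(41)) - 292 = (2738 + (16 - 4*41)) - 292 = (2738 + (16 - 164)) - 292 = (2738 - 148) - 292 = 2590 - 292 = 2298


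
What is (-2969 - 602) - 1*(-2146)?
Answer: -1425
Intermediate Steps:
(-2969 - 602) - 1*(-2146) = -3571 + 2146 = -1425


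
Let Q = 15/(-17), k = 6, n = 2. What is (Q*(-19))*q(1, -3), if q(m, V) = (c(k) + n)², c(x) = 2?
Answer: 4560/17 ≈ 268.24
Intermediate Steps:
Q = -15/17 (Q = 15*(-1/17) = -15/17 ≈ -0.88235)
q(m, V) = 16 (q(m, V) = (2 + 2)² = 4² = 16)
(Q*(-19))*q(1, -3) = -15/17*(-19)*16 = (285/17)*16 = 4560/17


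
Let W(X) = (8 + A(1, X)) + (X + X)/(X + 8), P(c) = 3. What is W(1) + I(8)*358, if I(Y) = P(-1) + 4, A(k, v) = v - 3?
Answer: 22610/9 ≈ 2512.2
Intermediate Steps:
A(k, v) = -3 + v
I(Y) = 7 (I(Y) = 3 + 4 = 7)
W(X) = 5 + X + 2*X/(8 + X) (W(X) = (8 + (-3 + X)) + (X + X)/(X + 8) = (5 + X) + (2*X)/(8 + X) = (5 + X) + 2*X/(8 + X) = 5 + X + 2*X/(8 + X))
W(1) + I(8)*358 = (40 + 1² + 15*1)/(8 + 1) + 7*358 = (40 + 1 + 15)/9 + 2506 = (⅑)*56 + 2506 = 56/9 + 2506 = 22610/9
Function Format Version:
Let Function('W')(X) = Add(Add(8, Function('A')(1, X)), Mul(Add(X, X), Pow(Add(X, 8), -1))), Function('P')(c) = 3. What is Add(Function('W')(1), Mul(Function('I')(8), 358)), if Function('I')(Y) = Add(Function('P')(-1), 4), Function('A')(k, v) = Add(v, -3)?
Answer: Rational(22610, 9) ≈ 2512.2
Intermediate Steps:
Function('A')(k, v) = Add(-3, v)
Function('I')(Y) = 7 (Function('I')(Y) = Add(3, 4) = 7)
Function('W')(X) = Add(5, X, Mul(2, X, Pow(Add(8, X), -1))) (Function('W')(X) = Add(Add(8, Add(-3, X)), Mul(Add(X, X), Pow(Add(X, 8), -1))) = Add(Add(5, X), Mul(Mul(2, X), Pow(Add(8, X), -1))) = Add(Add(5, X), Mul(2, X, Pow(Add(8, X), -1))) = Add(5, X, Mul(2, X, Pow(Add(8, X), -1))))
Add(Function('W')(1), Mul(Function('I')(8), 358)) = Add(Mul(Pow(Add(8, 1), -1), Add(40, Pow(1, 2), Mul(15, 1))), Mul(7, 358)) = Add(Mul(Pow(9, -1), Add(40, 1, 15)), 2506) = Add(Mul(Rational(1, 9), 56), 2506) = Add(Rational(56, 9), 2506) = Rational(22610, 9)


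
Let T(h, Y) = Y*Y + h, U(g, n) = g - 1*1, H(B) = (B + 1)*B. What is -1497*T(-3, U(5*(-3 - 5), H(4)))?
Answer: -2511966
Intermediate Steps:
H(B) = B*(1 + B) (H(B) = (1 + B)*B = B*(1 + B))
U(g, n) = -1 + g (U(g, n) = g - 1 = -1 + g)
T(h, Y) = h + Y² (T(h, Y) = Y² + h = h + Y²)
-1497*T(-3, U(5*(-3 - 5), H(4))) = -1497*(-3 + (-1 + 5*(-3 - 5))²) = -1497*(-3 + (-1 + 5*(-8))²) = -1497*(-3 + (-1 - 40)²) = -1497*(-3 + (-41)²) = -1497*(-3 + 1681) = -1497*1678 = -2511966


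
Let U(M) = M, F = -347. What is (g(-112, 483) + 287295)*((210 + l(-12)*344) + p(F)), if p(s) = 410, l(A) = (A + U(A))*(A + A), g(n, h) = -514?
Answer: 57001738684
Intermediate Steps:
l(A) = 4*A² (l(A) = (A + A)*(A + A) = (2*A)*(2*A) = 4*A²)
(g(-112, 483) + 287295)*((210 + l(-12)*344) + p(F)) = (-514 + 287295)*((210 + (4*(-12)²)*344) + 410) = 286781*((210 + (4*144)*344) + 410) = 286781*((210 + 576*344) + 410) = 286781*((210 + 198144) + 410) = 286781*(198354 + 410) = 286781*198764 = 57001738684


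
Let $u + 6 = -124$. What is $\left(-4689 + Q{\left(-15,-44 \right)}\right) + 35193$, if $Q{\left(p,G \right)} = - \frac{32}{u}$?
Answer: $\frac{1982776}{65} \approx 30504.0$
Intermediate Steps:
$u = -130$ ($u = -6 - 124 = -130$)
$Q{\left(p,G \right)} = \frac{16}{65}$ ($Q{\left(p,G \right)} = - \frac{32}{-130} = \left(-32\right) \left(- \frac{1}{130}\right) = \frac{16}{65}$)
$\left(-4689 + Q{\left(-15,-44 \right)}\right) + 35193 = \left(-4689 + \frac{16}{65}\right) + 35193 = - \frac{304769}{65} + 35193 = \frac{1982776}{65}$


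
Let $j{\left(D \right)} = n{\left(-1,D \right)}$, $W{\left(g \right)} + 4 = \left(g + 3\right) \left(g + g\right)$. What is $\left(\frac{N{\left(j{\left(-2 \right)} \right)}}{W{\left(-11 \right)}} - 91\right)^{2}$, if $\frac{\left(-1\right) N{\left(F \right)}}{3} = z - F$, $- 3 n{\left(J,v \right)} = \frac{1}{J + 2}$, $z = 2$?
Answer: $\frac{245204281}{29584} \approx 8288.4$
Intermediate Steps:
$n{\left(J,v \right)} = - \frac{1}{3 \left(2 + J\right)}$ ($n{\left(J,v \right)} = - \frac{1}{3 \left(J + 2\right)} = - \frac{1}{3 \left(2 + J\right)}$)
$W{\left(g \right)} = -4 + 2 g \left(3 + g\right)$ ($W{\left(g \right)} = -4 + \left(g + 3\right) \left(g + g\right) = -4 + \left(3 + g\right) 2 g = -4 + 2 g \left(3 + g\right)$)
$j{\left(D \right)} = - \frac{1}{3}$ ($j{\left(D \right)} = - \frac{1}{6 + 3 \left(-1\right)} = - \frac{1}{6 - 3} = - \frac{1}{3}$)
$N{\left(F \right)} = -6 + 3 F$ ($N{\left(F \right)} = - 3 \left(2 - F\right) = -6 + 3 F$)
$\left(\frac{N{\left(j{\left(-2 \right)} \right)}}{W{\left(-11 \right)}} - 91\right)^{2} = \left(\frac{-6 + 3 \left(- \frac{1}{3}\right)}{-4 + 2 \left(-11\right)^{2} + 6 \left(-11\right)} - 91\right)^{2} = \left(\frac{-6 - 1}{-4 + 2 \cdot 121 - 66} - 91\right)^{2} = \left(- \frac{7}{-4 + 242 - 66} - 91\right)^{2} = \left(- \frac{7}{172} - 91\right)^{2} = \left(- \frac{15659}{172}\right)^{2} = \frac{245204281}{29584}$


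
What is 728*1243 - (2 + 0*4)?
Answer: 904902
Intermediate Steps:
728*1243 - (2 + 0*4) = 904904 - (2 + 0) = 904904 - 1*2 = 904904 - 2 = 904902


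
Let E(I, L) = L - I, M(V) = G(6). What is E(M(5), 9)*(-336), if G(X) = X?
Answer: -1008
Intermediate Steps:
M(V) = 6
E(M(5), 9)*(-336) = (9 - 1*6)*(-336) = (9 - 6)*(-336) = 3*(-336) = -1008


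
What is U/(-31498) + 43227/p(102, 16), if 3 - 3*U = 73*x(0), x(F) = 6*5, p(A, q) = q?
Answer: 680787855/251984 ≈ 2701.7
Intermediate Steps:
x(F) = 30
U = -729 (U = 1 - 73*30/3 = 1 - ⅓*2190 = 1 - 730 = -729)
U/(-31498) + 43227/p(102, 16) = -729/(-31498) + 43227/16 = -729*(-1/31498) + 43227*(1/16) = 729/31498 + 43227/16 = 680787855/251984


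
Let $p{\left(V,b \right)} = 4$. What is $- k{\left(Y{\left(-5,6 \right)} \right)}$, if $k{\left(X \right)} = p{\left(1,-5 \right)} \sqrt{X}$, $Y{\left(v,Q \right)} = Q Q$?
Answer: $-24$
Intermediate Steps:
$Y{\left(v,Q \right)} = Q^{2}$
$k{\left(X \right)} = 4 \sqrt{X}$
$- k{\left(Y{\left(-5,6 \right)} \right)} = - 4 \sqrt{6^{2}} = - 4 \sqrt{36} = - 4 \cdot 6 = \left(-1\right) 24 = -24$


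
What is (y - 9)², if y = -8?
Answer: 289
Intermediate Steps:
(y - 9)² = (-8 - 9)² = (-17)² = 289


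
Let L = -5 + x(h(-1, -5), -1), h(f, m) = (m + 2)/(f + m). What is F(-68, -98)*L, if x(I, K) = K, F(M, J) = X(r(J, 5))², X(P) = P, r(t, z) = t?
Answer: -57624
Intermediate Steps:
h(f, m) = (2 + m)/(f + m)
F(M, J) = J²
L = -6 (L = -5 - 1 = -6)
F(-68, -98)*L = (-98)²*(-6) = 9604*(-6) = -57624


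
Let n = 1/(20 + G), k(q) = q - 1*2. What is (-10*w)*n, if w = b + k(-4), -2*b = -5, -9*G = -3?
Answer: 105/61 ≈ 1.7213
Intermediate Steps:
G = ⅓ (G = -⅑*(-3) = ⅓ ≈ 0.33333)
b = 5/2 (b = -½*(-5) = 5/2 ≈ 2.5000)
k(q) = -2 + q (k(q) = q - 2 = -2 + q)
n = 3/61 (n = 1/(20 + ⅓) = 1/(61/3) = 3/61 ≈ 0.049180)
w = -7/2 (w = 5/2 + (-2 - 4) = 5/2 - 6 = -7/2 ≈ -3.5000)
(-10*w)*n = -10*(-7/2)*(3/61) = 35*(3/61) = 105/61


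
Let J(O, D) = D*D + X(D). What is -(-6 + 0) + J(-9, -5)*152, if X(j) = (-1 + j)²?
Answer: 9278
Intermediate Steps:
J(O, D) = D² + (-1 + D)² (J(O, D) = D*D + (-1 + D)² = D² + (-1 + D)²)
-(-6 + 0) + J(-9, -5)*152 = -(-6 + 0) + ((-5)² + (-1 - 5)²)*152 = -1*(-6) + (25 + (-6)²)*152 = 6 + (25 + 36)*152 = 6 + 61*152 = 6 + 9272 = 9278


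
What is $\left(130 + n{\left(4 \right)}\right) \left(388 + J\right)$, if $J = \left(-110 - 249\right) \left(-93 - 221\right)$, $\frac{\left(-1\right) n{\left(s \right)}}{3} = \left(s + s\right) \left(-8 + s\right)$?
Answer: $25563764$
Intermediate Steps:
$n{\left(s \right)} = - 6 s \left(-8 + s\right)$ ($n{\left(s \right)} = - 3 \left(s + s\right) \left(-8 + s\right) = - 3 \cdot 2 s \left(-8 + s\right) = - 6 s \left(-8 + s\right)$)
$J = 112726$ ($J = \left(-359\right) \left(-314\right) = 112726$)
$\left(130 + n{\left(4 \right)}\right) \left(388 + J\right) = \left(130 + 6 \cdot 4 \left(8 - 4\right)\right) \left(388 + 112726\right) = \left(130 + 6 \cdot 4 \left(8 - 4\right)\right) 113114 = \left(130 + 6 \cdot 4 \cdot 4\right) 113114 = \left(130 + 96\right) 113114 = 226 \cdot 113114 = 25563764$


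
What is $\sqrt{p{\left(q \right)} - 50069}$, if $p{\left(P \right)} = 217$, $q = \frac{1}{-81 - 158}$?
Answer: $22 i \sqrt{103} \approx 223.28 i$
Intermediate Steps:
$q = - \frac{1}{239}$ ($q = \frac{1}{-239} = - \frac{1}{239} \approx -0.0041841$)
$\sqrt{p{\left(q \right)} - 50069} = \sqrt{217 - 50069} = \sqrt{-49852} = 22 i \sqrt{103}$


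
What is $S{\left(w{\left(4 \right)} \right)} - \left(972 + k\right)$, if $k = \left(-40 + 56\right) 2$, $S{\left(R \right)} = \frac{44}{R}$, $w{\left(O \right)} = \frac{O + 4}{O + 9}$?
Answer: $- \frac{1865}{2} \approx -932.5$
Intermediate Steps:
$w{\left(O \right)} = \frac{4 + O}{9 + O}$
$k = 32$ ($k = 16 \cdot 2 = 32$)
$S{\left(w{\left(4 \right)} \right)} - \left(972 + k\right) = \frac{44}{\frac{1}{9 + 4} \left(4 + 4\right)} - \left(972 + 32\right) = \frac{44}{\frac{1}{13} \cdot 8} - 1004 = \frac{44}{\frac{8}{13}} - 1004 = 44 \cdot \frac{13}{8} - 1004 = \frac{143}{2} - 1004 = - \frac{1865}{2}$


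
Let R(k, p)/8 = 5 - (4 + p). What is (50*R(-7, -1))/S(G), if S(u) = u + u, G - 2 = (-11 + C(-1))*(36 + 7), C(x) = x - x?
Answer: -400/471 ≈ -0.84926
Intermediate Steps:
C(x) = 0
G = -471 (G = 2 + (-11 + 0)*(36 + 7) = 2 - 11*43 = 2 - 473 = -471)
S(u) = 2*u
R(k, p) = 8 - 8*p (R(k, p) = 8*(5 - (4 + p)) = 8*(5 + (-4 - p)) = 8*(1 - p) = 8 - 8*p)
(50*R(-7, -1))/S(G) = (50*(8 - 8*(-1)))/((2*(-471))) = (50*(8 + 8))/(-942) = (50*16)*(-1/942) = 800*(-1/942) = -400/471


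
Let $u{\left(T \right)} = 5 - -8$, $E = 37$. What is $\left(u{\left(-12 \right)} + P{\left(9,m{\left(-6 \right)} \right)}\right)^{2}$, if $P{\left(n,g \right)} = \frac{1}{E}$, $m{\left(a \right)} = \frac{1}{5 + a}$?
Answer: $\frac{232324}{1369} \approx 169.7$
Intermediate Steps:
$u{\left(T \right)} = 13$ ($u{\left(T \right)} = 5 + 8 = 13$)
$P{\left(n,g \right)} = \frac{1}{37}$
$\left(u{\left(-12 \right)} + P{\left(9,m{\left(-6 \right)} \right)}\right)^{2} = \left(13 + \frac{1}{37}\right)^{2} = \left(\frac{482}{37}\right)^{2} = \frac{232324}{1369}$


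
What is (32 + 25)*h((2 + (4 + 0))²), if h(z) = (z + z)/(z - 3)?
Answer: 1368/11 ≈ 124.36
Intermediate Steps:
h(z) = 2*z/(-3 + z) (h(z) = (2*z)/(-3 + z) = 2*z/(-3 + z))
(32 + 25)*h((2 + (4 + 0))²) = (32 + 25)*(2*(2 + (4 + 0))²/(-3 + (2 + (4 + 0))²)) = 57*(2*(2 + 4)²/(-3 + (2 + 4)²)) = 57*(2*6²/(-3 + 6²)) = 57*(2*36/(-3 + 36)) = 57*(2*36/33) = 57*(2*36*(1/33)) = 57*(24/11) = 1368/11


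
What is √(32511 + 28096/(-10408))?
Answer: √55023581999/1301 ≈ 180.30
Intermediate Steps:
√(32511 + 28096/(-10408)) = √(32511 + 28096*(-1/10408)) = √(32511 - 3512/1301) = √(42293299/1301) = √55023581999/1301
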